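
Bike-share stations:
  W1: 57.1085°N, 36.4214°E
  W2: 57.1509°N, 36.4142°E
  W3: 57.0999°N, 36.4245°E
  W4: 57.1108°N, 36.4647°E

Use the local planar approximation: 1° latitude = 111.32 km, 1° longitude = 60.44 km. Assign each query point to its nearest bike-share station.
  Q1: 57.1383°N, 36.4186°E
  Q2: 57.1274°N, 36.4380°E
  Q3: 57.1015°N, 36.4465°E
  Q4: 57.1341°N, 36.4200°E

Q1 at 57.1383°N, 36.4186°E:
  W1: 3.3216 km
  W2: 1.4276 km
  W3: 4.2895 km
  W4: 4.1394 km
  → nearest: W2 (1.4276 km)
Q2 at 57.1274°N, 36.4380°E:
  W1: 2.3309 km
  W2: 2.9854 km
  W3: 3.1682 km
  W4: 2.4534 km
  → nearest: W1 (2.3309 km)
Q3 at 57.1015°N, 36.4465°E:
  W1: 1.7055 km
  W2: 5.8354 km
  W3: 1.3416 km
  W4: 1.5106 km
  → nearest: W3 (1.3416 km)
Q4 at 57.1341°N, 36.4200°E:
  W1: 2.8510 km
  W2: 1.9027 km
  W3: 3.8168 km
  W4: 3.7452 km
  → nearest: W2 (1.9027 km)

Q1→W2; Q2→W1; Q3→W3; Q4→W2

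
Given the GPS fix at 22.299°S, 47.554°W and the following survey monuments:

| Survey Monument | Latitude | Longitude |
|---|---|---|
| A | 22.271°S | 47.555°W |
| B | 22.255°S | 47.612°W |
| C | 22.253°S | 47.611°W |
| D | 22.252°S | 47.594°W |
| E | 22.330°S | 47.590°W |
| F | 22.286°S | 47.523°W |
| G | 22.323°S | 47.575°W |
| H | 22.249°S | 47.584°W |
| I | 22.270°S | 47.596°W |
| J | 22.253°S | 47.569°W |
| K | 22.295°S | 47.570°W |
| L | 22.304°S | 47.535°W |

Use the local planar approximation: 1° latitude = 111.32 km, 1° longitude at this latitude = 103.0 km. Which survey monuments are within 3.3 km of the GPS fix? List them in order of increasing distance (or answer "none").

K, L, A

Distances from 22.299°S, 47.554°W:
A: √((0.028·111.32)² + (-0.001·103.0)²) = √(9.71544 + 0.01061) = 3.119 km
B: √((0.044·111.32)² + (-0.058·103.0)²) = √(23.99119 + 35.68868) = 7.725 km
C: √((0.046·111.32)² + (-0.057·103.0)²) = √(26.22177 + 34.46864) = 7.790 km
D: √((0.047·111.32)² + (-0.040·103.0)²) = √(27.37424 + 16.97440) = 6.659 km
E: √((-0.031·111.32)² + (-0.036·103.0)²) = √(11.90885 + 13.74926) = 5.065 km
F: √((0.013·111.32)² + (0.031·103.0)²) = √(2.09427 + 10.19525) = 3.506 km
G: √((-0.024·111.32)² + (-0.021·103.0)²) = √(7.13787 + 4.67857) = 3.438 km
H: √((0.050·111.32)² + (-0.030·103.0)²) = √(30.98036 + 9.54810) = 6.366 km
I: √((0.029·111.32)² + (-0.042·103.0)²) = √(10.42179 + 18.71428) = 5.398 km
J: √((0.046·111.32)² + (-0.015·103.0)²) = √(26.22177 + 2.38703) = 5.349 km
K: √((0.004·111.32)² + (-0.016·103.0)²) = √(0.19827 + 2.71590) = 1.707 km
L: √((-0.005·111.32)² + (0.019·103.0)²) = √(0.30980 + 3.82985) = 2.035 km
Threshold 3.3 km: K (1.707 km), L (2.035 km), A (3.119 km) are within range.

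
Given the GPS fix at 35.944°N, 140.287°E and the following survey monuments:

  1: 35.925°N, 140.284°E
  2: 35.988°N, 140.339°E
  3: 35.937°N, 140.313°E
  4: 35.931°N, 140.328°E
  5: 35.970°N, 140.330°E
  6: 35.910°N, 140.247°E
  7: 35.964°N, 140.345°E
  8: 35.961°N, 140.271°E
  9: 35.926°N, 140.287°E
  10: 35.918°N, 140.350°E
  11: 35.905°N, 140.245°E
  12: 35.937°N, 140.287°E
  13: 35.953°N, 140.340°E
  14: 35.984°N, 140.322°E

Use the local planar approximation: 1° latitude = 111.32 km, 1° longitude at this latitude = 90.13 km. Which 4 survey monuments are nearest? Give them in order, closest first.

Distances from 35.944°N, 140.287°E:
1: √((-0.019·111.32)² + (-0.003·90.13)²) = √(4.47356 + 0.07311) = 2.132 km
2: √((0.044·111.32)² + (0.052·90.13)²) = √(23.99119 + 21.96572) = 6.779 km
3: √((-0.007·111.32)² + (0.026·90.13)²) = √(0.60721 + 5.49143) = 2.470 km
4: √((-0.013·111.32)² + (0.041·90.13)²) = √(2.09427 + 13.65546) = 3.969 km
5: √((0.026·111.32)² + (0.043·90.13)²) = √(8.37709 + 15.02020) = 4.837 km
6: √((-0.034·111.32)² + (-0.040·90.13)²) = √(14.32532 + 12.99747) = 5.227 km
7: √((0.020·111.32)² + (0.058·90.13)²) = √(4.95686 + 27.32717) = 5.682 km
8: √((0.017·111.32)² + (-0.016·90.13)²) = √(3.58133 + 2.07959) = 2.379 km
9: √((-0.018·111.32)² + (0.000·90.13)²) = √(4.01505 + 0.00000) = 2.004 km
10: √((-0.026·111.32)² + (0.063·90.13)²) = √(8.37709 + 32.24184) = 6.373 km
11: √((-0.039·111.32)² + (-0.042·90.13)²) = √(18.84845 + 14.32971) = 5.760 km
12: √((-0.007·111.32)² + (0.000·90.13)²) = √(0.60721 + 0.00000) = 0.779 km
13: √((0.009·111.32)² + (0.053·90.13)²) = √(1.00376 + 22.81868) = 4.881 km
14: √((0.040·111.32)² + (0.035·90.13)²) = √(19.82743 + 9.95119) = 5.457 km
Sorted: 12 (0.779 km) < 9 (2.004 km) < 1 (2.132 km) < 8 (2.379 km) < 3 (2.470 km) < 4 (3.969 km) < …

12, 9, 1, 8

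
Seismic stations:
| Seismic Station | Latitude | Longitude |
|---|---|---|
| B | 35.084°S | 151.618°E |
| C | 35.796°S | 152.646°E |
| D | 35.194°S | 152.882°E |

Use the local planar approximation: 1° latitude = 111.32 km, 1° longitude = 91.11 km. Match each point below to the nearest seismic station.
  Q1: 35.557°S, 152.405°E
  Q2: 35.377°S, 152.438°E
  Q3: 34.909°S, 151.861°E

Q1→C; Q2→D; Q3→B

Q1 at 35.557°S, 152.405°E:
  B: √((0.473·111.32)² + (-0.787·91.11)²) = √(2772.48163 + 5141.40195) = 88.960 km
  C: √((-0.239·111.32)² + (0.241·91.11)²) = √(707.85157 + 482.13225) = 34.496 km
  D: √((0.363·111.32)² + (0.477·91.11)²) = √(1632.90021 + 1888.72553) = 59.343 km
  → nearest: C (34.496 km)
Q2 at 35.377°S, 152.438°E:
  B: √((0.293·111.32)² + (-0.820·91.11)²) = √(1063.85303 + 5581.61398) = 81.520 km
  C: √((-0.419·111.32)² + (0.208·91.11)²) = √(2175.57691 + 359.13585) = 50.346 km
  D: √((0.183·111.32)² + (0.444·91.11)²) = √(415.00046 + 1636.43226) = 45.293 km
  → nearest: D (45.293 km)
Q3 at 34.909°S, 151.861°E:
  B: √((-0.175·111.32)² + (-0.243·91.11)²) = √(379.50936 + 490.16764) = 29.490 km
  C: √((-0.887·111.32)² + (0.785·91.11)²) = √(9749.75348 + 5115.30351) = 121.922 km
  D: √((-0.285·111.32)² + (1.021·91.11)²) = √(1006.55177 + 8653.33620) = 98.285 km
  → nearest: B (29.490 km)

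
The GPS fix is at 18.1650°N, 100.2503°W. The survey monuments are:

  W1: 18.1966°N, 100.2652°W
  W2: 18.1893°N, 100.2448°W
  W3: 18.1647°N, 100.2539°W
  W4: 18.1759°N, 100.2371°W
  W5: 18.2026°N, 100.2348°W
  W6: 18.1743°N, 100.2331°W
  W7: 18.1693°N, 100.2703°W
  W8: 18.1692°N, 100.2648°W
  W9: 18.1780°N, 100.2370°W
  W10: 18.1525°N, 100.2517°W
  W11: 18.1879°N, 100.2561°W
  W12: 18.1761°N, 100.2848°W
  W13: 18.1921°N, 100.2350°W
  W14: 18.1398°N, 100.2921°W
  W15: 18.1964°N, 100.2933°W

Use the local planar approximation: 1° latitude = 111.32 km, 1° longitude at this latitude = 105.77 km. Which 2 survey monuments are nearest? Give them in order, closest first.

Distances from 18.1650°N, 100.2503°W:
W1: √((0.0316·111.32)² + (-0.0149·105.77)²) = √(12.374298 + 2.483691) = 3.8546 km
W2: √((0.0243·111.32)² + (0.0055·105.77)²) = √(7.317436 + 0.338416) = 2.7669 km
W3: √((-0.0003·111.32)² + (-0.0036·105.77)²) = √(0.001115 + 0.144987) = 0.3822 km
W4: √((0.0109·111.32)² + (0.0132·105.77)²) = √(1.472310 + 1.949274) = 1.8498 km
W5: √((0.0376·111.32)² + (0.0155·105.77)²) = √(17.519515 + 2.687747) = 4.4952 km
W6: √((0.0093·111.32)² + (0.0172·105.77)²) = √(1.071796 + 3.309649) = 2.0932 km
W7: √((0.0043·111.32)² + (-0.0200·105.77)²) = √(0.229131 + 4.474917) = 2.1689 km
W8: √((0.0042·111.32)² + (-0.0145·105.77)²) = √(0.218597 + 2.352128) = 1.6033 km
W9: √((0.0130·111.32)² + (0.0133·105.77)²) = √(2.094272 + 1.978920) = 2.0182 km
W10: √((-0.0125·111.32)² + (-0.0014·105.77)²) = √(1.936272 + 0.021927) = 1.3994 km
W11: √((0.0229·111.32)² + (-0.0058·105.77)²) = √(6.498563 + 0.376341) = 2.6220 km
W12: √((0.0111·111.32)² + (-0.0345·105.77)²) = √(1.526836 + 13.315675) = 3.8526 km
W13: √((0.0271·111.32)² + (0.0153·105.77)²) = √(9.100913 + 2.618833) = 3.4234 km
W14: √((-0.0252·111.32)² + (-0.0418·105.77)²) = √(7.869506 + 19.546886) = 5.2361 km
W15: √((0.0314·111.32)² + (-0.0430·105.77)²) = √(12.218157 + 20.685305) = 5.7362 km
Sorted: W3 (0.3822 km) < W10 (1.3994 km) < W8 (1.6033 km) < W4 (1.8498 km) < …

W3, W10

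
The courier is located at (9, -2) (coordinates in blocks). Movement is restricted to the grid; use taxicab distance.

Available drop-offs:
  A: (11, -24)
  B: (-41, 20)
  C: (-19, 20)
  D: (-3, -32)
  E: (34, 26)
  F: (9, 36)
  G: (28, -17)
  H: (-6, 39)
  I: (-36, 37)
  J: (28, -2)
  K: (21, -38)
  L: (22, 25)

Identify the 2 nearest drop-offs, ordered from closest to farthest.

Distances from (9, -2):
A: |2| + |-22| = 2 + 22 = 24 blocks
B: |-50| + |22| = 50 + 22 = 72 blocks
C: |-28| + |22| = 28 + 22 = 50 blocks
D: |-12| + |-30| = 12 + 30 = 42 blocks
E: |25| + |28| = 25 + 28 = 53 blocks
F: |0| + |38| = 0 + 38 = 38 blocks
G: |19| + |-15| = 19 + 15 = 34 blocks
H: |-15| + |41| = 15 + 41 = 56 blocks
I: |-45| + |39| = 45 + 39 = 84 blocks
J: |19| + |0| = 19 + 0 = 19 blocks
K: |12| + |-36| = 12 + 36 = 48 blocks
L: |13| + |27| = 13 + 27 = 40 blocks
Sorted: J (19 blocks) < A (24 blocks) < G (34 blocks) < F (38 blocks) < …

J, A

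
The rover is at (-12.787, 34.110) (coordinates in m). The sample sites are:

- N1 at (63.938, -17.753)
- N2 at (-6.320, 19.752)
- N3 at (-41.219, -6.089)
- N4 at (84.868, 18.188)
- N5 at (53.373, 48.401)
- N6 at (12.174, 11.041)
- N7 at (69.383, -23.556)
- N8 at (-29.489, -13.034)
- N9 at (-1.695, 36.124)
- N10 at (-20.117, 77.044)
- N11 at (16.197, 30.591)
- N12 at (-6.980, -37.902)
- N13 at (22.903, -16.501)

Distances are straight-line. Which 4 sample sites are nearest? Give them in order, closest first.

Distances from (-12.787, 34.110):
N1: 92.609 m
N2: 15.747 m
N3: 49.238 m
N4: 98.944 m
N5: 67.686 m
N6: 33.989 m
N7: 100.386 m
N8: 50.015 m
N9: 11.273 m
N10: 43.555 m
N11: 29.197 m
N12: 72.246 m
N13: 61.929 m
Sorted: N9 (11.273 m) < N2 (15.747 m) < N11 (29.197 m) < N6 (33.989 m) < N10 (43.555 m) < N3 (49.238 m) < …

N9, N2, N11, N6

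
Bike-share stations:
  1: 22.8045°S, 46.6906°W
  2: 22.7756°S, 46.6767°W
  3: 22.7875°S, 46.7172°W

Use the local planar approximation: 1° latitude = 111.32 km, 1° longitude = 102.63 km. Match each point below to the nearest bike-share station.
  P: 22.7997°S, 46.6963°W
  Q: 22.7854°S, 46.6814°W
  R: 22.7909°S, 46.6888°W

P at 22.7997°S, 46.6963°W:
  1: √((-0.0048·111.32)² + (0.0057·102.63)²) = √(0.285515 + 0.342214) = 0.7923 km
  2: √((0.0241·111.32)² + (0.0196·102.63)²) = √(7.197480 + 4.046325) = 3.3532 km
  3: √((0.0122·111.32)² + (-0.0209·102.63)²) = √(1.844446 + 4.600883) = 2.5388 km
  → nearest: 1 (0.7923 km)
Q at 22.7854°S, 46.6814°W:
  1: √((-0.0191·111.32)² + (-0.0092·102.63)²) = √(4.520777 + 0.891506) = 2.3264 km
  2: √((0.0098·111.32)² + (0.0047·102.63)²) = √(1.190141 + 0.232672) = 1.1928 km
  3: √((-0.0021·111.32)² + (-0.0358·102.63)²) = √(0.054649 + 13.499408) = 3.6816 km
  → nearest: 2 (1.1928 km)
R at 22.7909°S, 46.6888°W:
  1: √((-0.0136·111.32)² + (-0.0018·102.63)²) = √(2.292051 + 0.034127) = 1.5252 km
  2: √((0.0153·111.32)² + (0.0121·102.63)²) = √(2.900877 + 1.542124) = 2.1078 km
  3: √((0.0034·111.32)² + (-0.0284·102.63)²) = √(0.143253 + 8.495429) = 2.9392 km
  → nearest: 1 (1.5252 km)

P→1; Q→2; R→1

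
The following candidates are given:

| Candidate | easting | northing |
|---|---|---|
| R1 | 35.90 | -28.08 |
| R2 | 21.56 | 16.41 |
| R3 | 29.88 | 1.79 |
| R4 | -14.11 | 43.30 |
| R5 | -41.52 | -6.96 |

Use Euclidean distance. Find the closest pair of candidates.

Pairwise distances:
R1–R2: √((-14.34)² + (44.49)²) = √(205.6356 + 1979.3601) = 46.74
R1–R3: √((-6.02)² + (29.87)²) = √(36.2404 + 892.2169) = 30.47
R1–R4: √((-50.01)² + (71.38)²) = √(2501.0001 + 5095.1044) = 87.16
R1–R5: √((-77.42)² + (21.12)²) = √(5993.8564 + 446.0544) = 80.25
R2–R3: √((8.32)² + (-14.62)²) = √(69.2224 + 213.7444) = 16.82
R2–R4: √((-35.67)² + (26.89)²) = √(1272.3489 + 723.0721) = 44.67
R2–R5: √((-63.08)² + (-23.37)²) = √(3979.0864 + 546.1569) = 67.27
R3–R4: √((-43.99)² + (41.51)²) = √(1935.1201 + 1723.0801) = 60.48
R3–R5: √((-71.40)² + (-8.75)²) = √(5097.9600 + 76.5625) = 71.93
R4–R5: √((-27.41)² + (-50.26)²) = √(751.3081 + 2526.0676) = 57.25
Closest pair: R2–R3 at 16.82.

R2 and R3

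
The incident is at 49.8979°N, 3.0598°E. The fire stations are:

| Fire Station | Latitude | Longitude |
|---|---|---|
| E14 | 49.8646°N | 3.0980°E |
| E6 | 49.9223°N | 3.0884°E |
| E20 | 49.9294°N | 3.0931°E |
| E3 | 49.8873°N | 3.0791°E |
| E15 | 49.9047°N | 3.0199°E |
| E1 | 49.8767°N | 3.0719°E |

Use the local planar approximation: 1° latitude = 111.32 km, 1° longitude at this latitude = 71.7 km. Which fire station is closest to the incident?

Distances from 49.8979°N, 3.0598°E:
E14: √((-0.0333·111.32)² + (0.0382·71.7)²) = √(13.741523 + 7.501792) = 4.6090 km
E6: √((0.0244·111.32)² + (0.0286·71.7)²) = √(7.377786 + 4.205042) = 3.4034 km
E20: √((0.0315·111.32)² + (0.0333·71.7)²) = √(12.296103 + 5.700682) = 4.2423 km
E3: √((-0.0106·111.32)² + (0.0193·71.7)²) = √(1.392381 + 1.914930) = 1.8186 km
E15: √((0.0068·111.32)² + (-0.0399·71.7)²) = √(0.573013 + 8.184348) = 2.9593 km
E1: √((-0.0212·111.32)² + (0.0121·71.7)²) = √(5.569524 + 0.752678) = 2.5144 km
Minimum: E3 at 1.8186 km.

E3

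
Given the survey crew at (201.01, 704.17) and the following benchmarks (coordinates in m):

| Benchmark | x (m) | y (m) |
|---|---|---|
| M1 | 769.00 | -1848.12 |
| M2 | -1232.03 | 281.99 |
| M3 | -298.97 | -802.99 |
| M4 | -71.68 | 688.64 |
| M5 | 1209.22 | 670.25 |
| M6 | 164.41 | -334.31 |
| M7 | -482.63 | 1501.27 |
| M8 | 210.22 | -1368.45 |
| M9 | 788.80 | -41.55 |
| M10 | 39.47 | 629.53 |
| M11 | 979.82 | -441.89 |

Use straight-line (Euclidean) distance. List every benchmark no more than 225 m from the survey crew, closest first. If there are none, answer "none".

Distances from (201.01, 704.17):
M1: √((567.99)² + (-2552.29)²) = √(322612.6401 + 6514184.2441) = 2614.73 m
M2: √((-1433.04)² + (-422.18)²) = √(2053603.6416 + 178235.9524) = 1493.93 m
M3: √((-499.98)² + (-1507.16)²) = √(249980.0004 + 2271531.2656) = 1587.93 m
M4: √((-272.69)² + (-15.53)²) = √(74359.8361 + 241.1809) = 273.13 m
M5: √((1008.21)² + (-33.92)²) = √(1016487.4041 + 1150.5664) = 1008.78 m
M6: √((-36.60)² + (-1038.48)²) = √(1339.5600 + 1078440.7104) = 1039.12 m
M7: √((-683.64)² + (797.10)²) = √(467363.6496 + 635368.4100) = 1050.11 m
M8: √((9.21)² + (-2072.62)²) = √(84.8241 + 4295753.6644) = 2072.64 m
M9: √((587.79)² + (-745.72)²) = √(345497.0841 + 556098.3184) = 949.52 m
M10: √((-161.54)² + (-74.64)²) = √(26095.1716 + 5571.1296) = 177.95 m
M11: √((778.81)² + (-1146.06)²) = √(606545.0161 + 1313453.5236) = 1385.64 m
Threshold 225 m: M10 (177.95 m) is within range.

M10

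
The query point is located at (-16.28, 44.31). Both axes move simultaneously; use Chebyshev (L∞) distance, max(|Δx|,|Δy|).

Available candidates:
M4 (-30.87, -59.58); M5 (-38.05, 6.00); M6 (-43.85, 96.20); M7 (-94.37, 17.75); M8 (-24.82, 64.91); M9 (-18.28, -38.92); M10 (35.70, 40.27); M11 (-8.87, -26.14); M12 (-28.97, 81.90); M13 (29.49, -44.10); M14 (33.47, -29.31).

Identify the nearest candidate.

M8

Distances from (-16.28, 44.31):
M4: max(|-14.59|, |-103.89|) = 103.89
M5: max(|-21.77|, |-38.31|) = 38.31
M6: max(|-27.57|, |51.89|) = 51.89
M7: max(|-78.09|, |-26.56|) = 78.09
M8: max(|-8.54|, |20.60|) = 20.60
M9: max(|-2.00|, |-83.23|) = 83.23
M10: max(|51.98|, |-4.04|) = 51.98
M11: max(|7.41|, |-70.45|) = 70.45
M12: max(|-12.69|, |37.59|) = 37.59
M13: max(|45.77|, |-88.41|) = 88.41
M14: max(|49.75|, |-73.62|) = 73.62
Minimum: M8 at 20.60.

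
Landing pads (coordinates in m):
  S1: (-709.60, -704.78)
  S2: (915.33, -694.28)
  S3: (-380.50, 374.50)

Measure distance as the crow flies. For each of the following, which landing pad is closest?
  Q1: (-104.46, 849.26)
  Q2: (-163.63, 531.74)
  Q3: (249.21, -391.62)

Q1 at (-104.46, 849.26):
  S1: √((-605.14)² + (-1554.04)²) = √(366194.4196 + 2415040.3216) = 1667.70 m
  S2: √((1019.79)² + (-1543.54)²) = √(1039971.6441 + 2382515.7316) = 1850.00 m
  S3: √((-276.04)² + (-474.76)²) = √(76198.0816 + 225397.0576) = 549.18 m
  → nearest: S3 (549.18 m)
Q2 at (-163.63, 531.74):
  S1: √((-545.97)² + (-1236.52)²) = √(298083.2409 + 1528981.7104) = 1351.69 m
  S2: √((1078.96)² + (-1226.02)²) = √(1164154.6816 + 1503125.0404) = 1633.18 m
  S3: √((-216.87)² + (-157.24)²) = √(47032.5969 + 24724.4176) = 267.87 m
  → nearest: S3 (267.87 m)
Q3 at (249.21, -391.62):
  S1: √((-958.81)² + (-313.16)²) = √(919316.6161 + 98069.1856) = 1008.66 m
  S2: √((666.12)² + (-302.66)²) = √(443715.8544 + 91603.0756) = 731.65 m
  S3: √((-629.71)² + (766.12)²) = √(396534.6841 + 586939.8544) = 991.70 m
  → nearest: S2 (731.65 m)

Q1→S3; Q2→S3; Q3→S2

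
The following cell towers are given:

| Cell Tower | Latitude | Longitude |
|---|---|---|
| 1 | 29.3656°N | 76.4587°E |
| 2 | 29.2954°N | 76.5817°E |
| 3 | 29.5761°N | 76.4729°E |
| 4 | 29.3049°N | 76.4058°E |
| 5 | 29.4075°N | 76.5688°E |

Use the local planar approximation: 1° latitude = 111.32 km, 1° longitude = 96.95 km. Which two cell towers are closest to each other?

Pairwise distances:
1–2: 14.2573 km
1–3: 23.4733 km
1–4: 8.4830 km
1–5: 11.6488 km
2–3: 32.9799 km
2–4: 17.0863 km
2–5: 12.5415 km
3–4: 30.8829 km
3–5: 20.9452 km
4–5: 19.4982 km
Closest pair: 1–4 at 8.4830 km.

1 and 4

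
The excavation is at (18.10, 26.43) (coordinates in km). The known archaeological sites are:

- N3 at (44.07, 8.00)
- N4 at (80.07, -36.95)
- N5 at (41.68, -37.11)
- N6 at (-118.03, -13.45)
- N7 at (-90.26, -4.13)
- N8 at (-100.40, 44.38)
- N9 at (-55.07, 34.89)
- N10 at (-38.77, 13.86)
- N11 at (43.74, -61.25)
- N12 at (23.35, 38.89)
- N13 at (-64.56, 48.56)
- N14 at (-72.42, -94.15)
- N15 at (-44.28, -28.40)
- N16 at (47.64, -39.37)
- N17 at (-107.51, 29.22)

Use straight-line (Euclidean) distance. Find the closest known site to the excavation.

N12

Distances from (18.10, 26.43):
N3: 31.85 km
N4: 88.64 km
N5: 67.77 km
N6: 141.85 km
N7: 112.59 km
N8: 119.85 km
N9: 73.66 km
N10: 58.24 km
N11: 91.35 km
N12: 13.52 km
N13: 85.57 km
N14: 150.78 km
N15: 83.05 km
N16: 72.13 km
N17: 125.64 km
Minimum: N12 at 13.52 km.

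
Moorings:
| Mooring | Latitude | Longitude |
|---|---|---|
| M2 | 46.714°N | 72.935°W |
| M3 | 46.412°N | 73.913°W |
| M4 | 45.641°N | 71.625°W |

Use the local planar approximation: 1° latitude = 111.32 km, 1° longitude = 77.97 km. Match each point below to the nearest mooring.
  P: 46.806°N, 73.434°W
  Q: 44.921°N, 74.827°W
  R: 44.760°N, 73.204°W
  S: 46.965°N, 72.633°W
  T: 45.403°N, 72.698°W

P→M2; Q→M3; R→M4; S→M2; T→M4

P at 46.806°N, 73.434°W:
  M2: 40.232 km
  M3: 57.607 km
  M4: 191.607 km
  → nearest: M2 (40.232 km)
Q at 44.921°N, 74.827°W:
  M2: 248.195 km
  M3: 180.630 km
  M4: 262.210 km
  → nearest: M3 (180.630 km)
R at 44.760°N, 73.204°W:
  M2: 218.528 km
  M3: 192.030 km
  M4: 157.402 km
  → nearest: M4 (157.402 km)
S at 46.965°N, 72.633°W:
  M2: 36.540 km
  M3: 117.260 km
  M4: 167.033 km
  → nearest: M2 (36.540 km)
T at 45.403°N, 72.698°W:
  M2: 147.106 km
  M3: 146.938 km
  M4: 87.757 km
  → nearest: M4 (87.757 km)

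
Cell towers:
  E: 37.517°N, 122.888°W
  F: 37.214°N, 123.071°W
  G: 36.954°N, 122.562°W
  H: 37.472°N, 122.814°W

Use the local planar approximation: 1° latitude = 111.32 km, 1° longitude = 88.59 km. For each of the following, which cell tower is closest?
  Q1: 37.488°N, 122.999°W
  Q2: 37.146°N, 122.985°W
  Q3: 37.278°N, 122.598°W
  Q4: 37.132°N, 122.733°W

Q1 at 37.488°N, 122.999°W:
  E: √((0.029·111.32)² + (0.111·88.59)²) = √(10.42179 + 96.69753) = 10.350 km
  F: √((-0.274·111.32)² + (-0.072·88.59)²) = √(930.35248 + 40.68501) = 31.161 km
  G: √((-0.534·111.32)² + (0.437·88.59)²) = √(3533.69376 + 1498.76063) = 70.940 km
  H: √((-0.016·111.32)² + (0.185·88.59)²) = √(3.17239 + 268.60424) = 16.486 km
  → nearest: E (10.350 km)
Q2 at 37.146°N, 122.985°W:
  E: √((0.371·111.32)² + (0.097·88.59)²) = √(1705.66687 + 73.84360) = 42.184 km
  F: √((0.068·111.32)² + (-0.086·88.59)²) = √(57.30127 + 58.04520) = 10.740 km
  G: √((-0.192·111.32)² + (0.423·88.59)²) = √(456.82394 + 1404.26845) = 43.140 km
  H: √((0.326·111.32)² + (0.171·88.59)²) = √(1316.98733 + 229.48887) = 39.325 km
  → nearest: F (10.740 km)
Q3 at 37.278°N, 122.598°W:
  E: √((0.239·111.32)² + (-0.290·88.59)²) = √(707.85157 + 660.03262) = 36.985 km
  F: √((-0.064·111.32)² + (-0.473·88.59)²) = √(50.75822 + 1755.86728) = 42.504 km
  G: √((-0.324·111.32)² + (0.036·88.59)²) = √(1300.87754 + 10.17125) = 36.208 km
  H: √((0.194·111.32)² + (-0.216·88.59)²) = √(466.39067 + 366.16506) = 28.854 km
  → nearest: H (28.854 km)
Q4 at 37.132°N, 122.733°W:
  E: √((0.385·111.32)² + (-0.155·88.59)²) = √(1836.82531 + 188.55272) = 45.004 km
  F: √((0.082·111.32)² + (-0.338·88.59)²) = √(83.32477 + 896.60840) = 31.304 km
  G: √((-0.178·111.32)² + (0.171·88.59)²) = √(392.63264 + 229.48887) = 24.942 km
  H: √((0.340·111.32)² + (-0.081·88.59)²) = √(1432.53166 + 51.49196) = 38.523 km
  → nearest: G (24.942 km)

Q1→E; Q2→F; Q3→H; Q4→G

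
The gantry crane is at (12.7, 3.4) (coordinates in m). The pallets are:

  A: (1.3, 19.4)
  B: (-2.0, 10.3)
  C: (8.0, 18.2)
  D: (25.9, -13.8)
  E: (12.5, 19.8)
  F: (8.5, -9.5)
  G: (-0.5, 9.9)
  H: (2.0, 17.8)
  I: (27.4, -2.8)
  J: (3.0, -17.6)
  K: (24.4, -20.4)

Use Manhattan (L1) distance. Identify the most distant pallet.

K

Distances from (12.7, 3.4):
A: |-11.4| + |16.0| = 11.4 + 16.0 = 27.4 m
B: |-14.7| + |6.9| = 14.7 + 6.9 = 21.6 m
C: |-4.7| + |14.8| = 4.7 + 14.8 = 19.5 m
D: |13.2| + |-17.2| = 13.2 + 17.2 = 30.4 m
E: |-0.2| + |16.4| = 0.2 + 16.4 = 16.6 m
F: |-4.2| + |-12.9| = 4.2 + 12.9 = 17.1 m
G: |-13.2| + |6.5| = 13.2 + 6.5 = 19.7 m
H: |-10.7| + |14.4| = 10.7 + 14.4 = 25.1 m
I: |14.7| + |-6.2| = 14.7 + 6.2 = 20.9 m
J: |-9.7| + |-21.0| = 9.7 + 21.0 = 30.7 m
K: |11.7| + |-23.8| = 11.7 + 23.8 = 35.5 m
Maximum: K at 35.5 m.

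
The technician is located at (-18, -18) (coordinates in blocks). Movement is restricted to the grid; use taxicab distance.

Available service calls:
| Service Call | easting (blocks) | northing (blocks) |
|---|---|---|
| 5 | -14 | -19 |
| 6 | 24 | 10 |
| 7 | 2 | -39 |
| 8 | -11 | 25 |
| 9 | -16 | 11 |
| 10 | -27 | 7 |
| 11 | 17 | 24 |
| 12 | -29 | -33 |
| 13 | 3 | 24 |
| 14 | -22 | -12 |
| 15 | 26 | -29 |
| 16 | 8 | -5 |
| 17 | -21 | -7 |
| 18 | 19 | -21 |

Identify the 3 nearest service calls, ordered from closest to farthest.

5, 14, 17

Distances from (-18, -18):
5: 5 blocks
6: 70 blocks
7: 41 blocks
8: 50 blocks
9: 31 blocks
10: 34 blocks
11: 77 blocks
12: 26 blocks
13: 63 blocks
14: 10 blocks
15: 55 blocks
16: 39 blocks
17: 14 blocks
18: 40 blocks
Sorted: 5 (5 blocks) < 14 (10 blocks) < 17 (14 blocks) < 12 (26 blocks) < 9 (31 blocks) < …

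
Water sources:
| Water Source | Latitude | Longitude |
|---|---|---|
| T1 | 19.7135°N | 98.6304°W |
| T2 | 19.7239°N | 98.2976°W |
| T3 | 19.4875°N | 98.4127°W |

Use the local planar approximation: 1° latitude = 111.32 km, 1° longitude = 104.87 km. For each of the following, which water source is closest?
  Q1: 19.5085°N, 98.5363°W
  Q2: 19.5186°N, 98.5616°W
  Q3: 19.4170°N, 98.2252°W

Q1→T3; Q2→T3; Q3→T3

Q1 at 19.5085°N, 98.5363°W:
  T1: 24.8629 km
  T2: 34.6639 km
  T3: 13.1711 km
  → nearest: T3 (13.1711 km)
Q2 at 19.5186°N, 98.5616°W:
  T1: 22.8645 km
  T2: 35.8999 km
  T3: 15.9943 km
  → nearest: T3 (15.9943 km)
Q3 at 19.4170°N, 98.2252°W:
  T1: 53.8062 km
  T2: 34.9976 km
  T3: 21.1715 km
  → nearest: T3 (21.1715 km)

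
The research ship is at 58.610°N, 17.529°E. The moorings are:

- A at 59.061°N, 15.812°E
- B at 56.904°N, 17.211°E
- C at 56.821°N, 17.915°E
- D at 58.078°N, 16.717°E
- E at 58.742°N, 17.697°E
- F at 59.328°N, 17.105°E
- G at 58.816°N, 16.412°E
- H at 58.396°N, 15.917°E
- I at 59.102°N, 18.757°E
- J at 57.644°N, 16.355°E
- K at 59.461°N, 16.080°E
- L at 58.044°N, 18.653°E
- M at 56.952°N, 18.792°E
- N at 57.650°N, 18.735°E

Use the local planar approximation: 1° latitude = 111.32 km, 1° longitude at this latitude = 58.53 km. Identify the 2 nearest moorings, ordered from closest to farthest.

E, G

Distances from 58.610°N, 17.529°E:
A: 112.339 km
B: 190.822 km
C: 200.429 km
D: 75.934 km
E: 17.681 km
F: 83.692 km
G: 69.283 km
H: 97.311 km
I: 90.364 km
J: 127.614 km
K: 127.150 km
L: 91.093 km
M: 198.822 km
N: 128.075 km
Sorted: E (17.681 km) < G (69.283 km) < D (75.934 km) < F (83.692 km) < …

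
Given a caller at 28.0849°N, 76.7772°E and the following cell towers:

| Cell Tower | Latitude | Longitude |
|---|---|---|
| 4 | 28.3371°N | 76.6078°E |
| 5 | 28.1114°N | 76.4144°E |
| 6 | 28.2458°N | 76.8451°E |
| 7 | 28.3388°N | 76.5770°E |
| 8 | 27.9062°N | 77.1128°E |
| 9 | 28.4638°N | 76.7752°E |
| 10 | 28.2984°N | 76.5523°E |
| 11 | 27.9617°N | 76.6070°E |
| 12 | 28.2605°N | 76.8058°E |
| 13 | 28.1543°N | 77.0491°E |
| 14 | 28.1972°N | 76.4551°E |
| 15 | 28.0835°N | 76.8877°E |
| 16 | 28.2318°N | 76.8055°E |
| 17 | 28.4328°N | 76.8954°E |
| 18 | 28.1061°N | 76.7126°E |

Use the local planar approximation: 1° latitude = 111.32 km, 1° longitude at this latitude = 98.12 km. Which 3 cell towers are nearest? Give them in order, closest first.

Distances from 28.0849°N, 76.7772°E:
4: √((0.2522·111.32)² + (-0.1694·98.12)²) = √(788.200235 + 276.275193) = 32.6263 km
5: √((0.0265·111.32)² + (-0.3628·98.12)²) = √(8.702382 + 1267.213047) = 35.7200 km
6: √((0.1609·111.32)² + (0.0679·98.12)²) = √(320.817820 + 44.386881) = 19.1103 km
7: √((0.2539·111.32)² + (-0.2002·98.12)²) = √(798.862062 + 385.871964) = 34.4200 km
8: √((-0.1787·111.32)² + (0.3356·98.12)²) = √(395.726834 + 1084.323783) = 38.4714 km
9: √((0.3789·111.32)² + (-0.0020·98.12)²) = √(1779.080526 + 0.038510) = 42.1796 km
10: √((0.2135·111.32)² + (-0.2249·98.12)²) = √(564.861733 + 486.960786) = 32.4318 km
11: √((-0.1232·111.32)² + (-0.1702·98.12)²) = √(188.090911 + 278.890802) = 21.6098 km
12: √((0.1756·111.32)² + (0.0286·98.12)²) = √(382.116172 + 7.874938) = 19.7482 km
13: √((0.0694·111.32)² + (0.2719·98.12)²) = √(59.685019 + 711.759863) = 27.7749 km
14: √((0.1123·111.32)² + (-0.3221·98.12)²) = √(156.280902 + 998.841386) = 33.9871 km
15: √((-0.0014·111.32)² + (0.1105·98.12)²) = √(0.024289 + 117.554602) = 10.8434 km
16: √((0.1469·111.32)² + (0.0283·98.12)²) = √(267.417600 + 7.710596) = 16.5870 km
17: √((0.3479·111.32)² + (0.1182·98.12)²) = √(1499.875644 + 134.508594) = 40.4275 km
18: √((0.0212·111.32)² + (-0.0646·98.12)²) = √(5.569524 + 40.177241) = 6.7636 km
Sorted: 18 (6.7636 km) < 15 (10.8434 km) < 16 (16.5870 km) < 6 (19.1103 km) < 12 (19.7482 km) < …

18, 15, 16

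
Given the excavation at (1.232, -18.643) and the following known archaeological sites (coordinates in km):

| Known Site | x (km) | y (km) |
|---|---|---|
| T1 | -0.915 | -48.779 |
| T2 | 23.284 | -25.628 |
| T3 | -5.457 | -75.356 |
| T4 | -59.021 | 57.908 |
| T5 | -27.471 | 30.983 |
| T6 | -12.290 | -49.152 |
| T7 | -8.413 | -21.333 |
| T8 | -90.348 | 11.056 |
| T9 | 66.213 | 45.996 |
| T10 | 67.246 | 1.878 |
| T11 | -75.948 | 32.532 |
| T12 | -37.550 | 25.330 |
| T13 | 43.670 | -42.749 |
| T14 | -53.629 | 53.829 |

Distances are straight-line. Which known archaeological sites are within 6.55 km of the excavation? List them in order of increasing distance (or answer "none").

none

Distances from (1.232, -18.643):
T1: √((-2.147)² + (-30.136)²) = √(4.60961 + 908.17850) = 30.212 km
T2: √((22.052)² + (-6.985)²) = √(486.29070 + 48.79022) = 23.132 km
T3: √((-6.689)² + (-56.713)²) = √(44.74272 + 3216.36437) = 57.106 km
T4: √((-60.253)² + (76.551)²) = √(3630.42401 + 5860.05560) = 97.419 km
T5: √((-28.703)² + (49.626)²) = √(823.86221 + 2462.73988) = 57.329 km
T6: √((-13.522)² + (-30.509)²) = √(182.84448 + 930.79908) = 33.371 km
T7: √((-9.645)² + (-2.690)²) = √(93.02602 + 7.23610) = 10.013 km
T8: √((-91.580)² + (29.699)²) = √(8386.89640 + 882.03060) = 96.275 km
T9: √((64.981)² + (64.639)²) = √(4222.53036 + 4178.20032) = 91.656 km
T10: √((66.014)² + (20.521)²) = √(4357.84820 + 421.11144) = 69.130 km
T11: √((-77.180)² + (51.175)²) = √(5956.75240 + 2618.88062) = 92.605 km
T12: √((-38.782)² + (43.973)²) = √(1504.04352 + 1933.62473) = 58.632 km
T13: √((42.438)² + (-24.106)²) = √(1800.98384 + 581.09924) = 48.807 km
T14: √((-54.861)² + (72.472)²) = √(3009.72932 + 5252.19078) = 90.895 km
Threshold 6.55 km: none within range.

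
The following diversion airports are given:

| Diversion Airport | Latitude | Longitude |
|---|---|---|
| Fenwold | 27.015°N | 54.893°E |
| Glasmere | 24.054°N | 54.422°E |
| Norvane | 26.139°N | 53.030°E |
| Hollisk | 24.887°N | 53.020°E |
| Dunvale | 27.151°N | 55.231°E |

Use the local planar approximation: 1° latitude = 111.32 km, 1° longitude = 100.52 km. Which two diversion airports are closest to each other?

Fenwold and Dunvale

Pairwise distances:
Fenwold–Dunvale: 37.196 km
Norvane–Hollisk: 139.376 km
Glasmere–Hollisk: 168.700 km
Fenwold–Norvane: 211.137 km
Norvane–Dunvale: 248.275 km
Glasmere–Norvane: 271.017 km
Fenwold–Hollisk: 302.595 km
Fenwold–Glasmere: 333.001 km
Hollisk–Dunvale: 336.026 km
Glasmere–Dunvale: 354.219 km
Closest pair: Fenwold–Dunvale at 37.196 km.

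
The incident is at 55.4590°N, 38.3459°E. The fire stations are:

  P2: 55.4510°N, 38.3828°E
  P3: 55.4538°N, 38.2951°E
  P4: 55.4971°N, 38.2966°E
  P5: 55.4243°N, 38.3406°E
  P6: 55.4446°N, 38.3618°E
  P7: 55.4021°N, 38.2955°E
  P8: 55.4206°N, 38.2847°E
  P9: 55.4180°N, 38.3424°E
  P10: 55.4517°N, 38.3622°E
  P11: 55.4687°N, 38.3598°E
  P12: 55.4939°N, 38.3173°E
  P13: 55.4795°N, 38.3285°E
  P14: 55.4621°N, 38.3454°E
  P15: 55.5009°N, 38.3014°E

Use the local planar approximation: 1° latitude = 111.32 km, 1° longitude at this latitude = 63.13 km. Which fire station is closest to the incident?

P14

Distances from 55.4590°N, 38.3459°E:
P2: √((-0.0080·111.32)² + (0.0369·63.13)²) = √(0.793097 + 5.426556) = 2.4939 km
P3: √((-0.0052·111.32)² + (-0.0508·63.13)²) = √(0.335084 + 10.284875) = 3.2588 km
P4: √((0.0381·111.32)² + (-0.0493·63.13)²) = √(17.988558 + 9.686467) = 5.2607 km
P5: √((-0.0347·111.32)² + (-0.0053·63.13)²) = √(14.921255 + 0.111950) = 3.8773 km
P6: √((-0.0144·111.32)² + (0.0159·63.13)²) = √(2.569635 + 1.007548) = 1.8913 km
P7: √((-0.0569·111.32)² + (-0.0504·63.13)²) = √(40.120924 + 10.123546) = 7.0883 km
P8: √((-0.0384·111.32)² + (-0.0612·63.13)²) = √(18.272957 + 14.927065) = 5.7619 km
P9: √((-0.0410·111.32)² + (-0.0035·63.13)²) = √(20.831191 + 0.048821) = 4.5695 km
P10: √((-0.0073·111.32)² + (0.0163·63.13)²) = √(0.660377 + 1.058880) = 1.3112 km
P11: √((0.0097·111.32)² + (0.0139·63.13)²) = √(1.165977 + 0.770019) = 1.3914 km
P12: √((0.0349·111.32)² + (-0.0286·63.13)²) = √(15.093753 + 3.259895) = 4.2841 km
P13: √((0.0205·111.32)² + (-0.0174·63.13)²) = √(5.207798 + 1.206619) = 2.5327 km
P14: √((0.0031·111.32)² + (-0.0005·63.13)²) = √(0.119088 + 0.000996) = 0.3465 km
P15: √((0.0419·111.32)² + (-0.0445·63.13)²) = √(21.755769 + 7.892082) = 5.4450 km
Minimum: P14 at 0.3465 km.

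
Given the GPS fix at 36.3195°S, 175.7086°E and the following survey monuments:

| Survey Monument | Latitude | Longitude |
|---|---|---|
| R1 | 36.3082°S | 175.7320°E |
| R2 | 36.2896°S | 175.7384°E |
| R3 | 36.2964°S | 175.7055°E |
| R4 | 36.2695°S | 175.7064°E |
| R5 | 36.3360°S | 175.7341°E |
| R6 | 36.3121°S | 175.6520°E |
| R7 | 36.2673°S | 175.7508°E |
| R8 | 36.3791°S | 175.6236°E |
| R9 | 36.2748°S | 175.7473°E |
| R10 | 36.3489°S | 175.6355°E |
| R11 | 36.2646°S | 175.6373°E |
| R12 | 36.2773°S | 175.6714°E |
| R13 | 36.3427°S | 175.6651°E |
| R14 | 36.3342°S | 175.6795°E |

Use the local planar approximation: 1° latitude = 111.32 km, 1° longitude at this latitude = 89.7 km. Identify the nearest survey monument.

R1

Distances from 36.3195°S, 175.7086°E:
R1: √((0.0113·111.32)² + (0.0234·89.7)²) = √(1.582353 + 4.405717) = 2.4471 km
R2: √((0.0299·111.32)² + (0.0298·89.7)²) = √(11.078699 + 7.145250) = 4.2690 km
R3: √((0.0231·111.32)² + (-0.0031·89.7)²) = √(6.612571 + 0.077323) = 2.5865 km
R4: √((0.0500·111.32)² + (-0.0022·89.7)²) = √(30.980356 + 0.038943) = 5.5695 km
R5: √((-0.0165·111.32)² + (0.0255·89.7)²) = √(3.373761 + 5.231970) = 2.9336 km
R6: √((0.0074·111.32)² + (-0.0566·89.7)²) = √(0.678594 + 25.776132) = 5.1434 km
R7: √((0.0522·111.32)² + (0.0422·89.7)²) = √(33.766605 + 14.328799) = 6.9351 km
R8: √((-0.0596·111.32)² + (-0.0850·89.7)²) = √(44.018873 + 58.133000) = 10.1070 km
R9: √((0.0447·111.32)² + (0.0387·89.7)²) = √(24.760616 + 12.050549) = 6.0672 km
R10: √((-0.0294·111.32)² + (-0.0731·89.7)²) = √(10.711272 + 42.995167) = 7.3285 km
R11: √((0.0549·111.32)² + (-0.0713·89.7)²) = √(37.350041 + 40.903827) = 8.8461 km
R12: √((0.0422·111.32)² + (-0.0372·89.7)²) = √(22.068423 + 11.134501) = 5.7622 km
R13: √((-0.0232·111.32)² + (-0.0435·89.7)²) = √(6.669947 + 15.225214) = 4.6792 km
R14: √((-0.0147·111.32)² + (-0.0291·89.7)²) = √(2.677818 + 6.813509) = 3.0808 km
Minimum: R1 at 2.4471 km.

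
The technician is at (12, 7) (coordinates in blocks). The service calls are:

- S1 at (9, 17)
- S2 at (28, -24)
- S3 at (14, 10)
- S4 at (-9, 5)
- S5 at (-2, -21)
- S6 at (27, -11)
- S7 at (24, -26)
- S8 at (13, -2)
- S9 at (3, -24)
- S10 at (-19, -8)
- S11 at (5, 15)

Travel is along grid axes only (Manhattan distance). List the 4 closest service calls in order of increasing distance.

Distances from (12, 7):
S1: |-3| + |10| = 3 + 10 = 13 blocks
S2: |16| + |-31| = 16 + 31 = 47 blocks
S3: |2| + |3| = 2 + 3 = 5 blocks
S4: |-21| + |-2| = 21 + 2 = 23 blocks
S5: |-14| + |-28| = 14 + 28 = 42 blocks
S6: |15| + |-18| = 15 + 18 = 33 blocks
S7: |12| + |-33| = 12 + 33 = 45 blocks
S8: |1| + |-9| = 1 + 9 = 10 blocks
S9: |-9| + |-31| = 9 + 31 = 40 blocks
S10: |-31| + |-15| = 31 + 15 = 46 blocks
S11: |-7| + |8| = 7 + 8 = 15 blocks
Sorted: S3 (5 blocks) < S8 (10 blocks) < S1 (13 blocks) < S11 (15 blocks) < S4 (23 blocks) < S6 (33 blocks) < …

S3, S8, S1, S11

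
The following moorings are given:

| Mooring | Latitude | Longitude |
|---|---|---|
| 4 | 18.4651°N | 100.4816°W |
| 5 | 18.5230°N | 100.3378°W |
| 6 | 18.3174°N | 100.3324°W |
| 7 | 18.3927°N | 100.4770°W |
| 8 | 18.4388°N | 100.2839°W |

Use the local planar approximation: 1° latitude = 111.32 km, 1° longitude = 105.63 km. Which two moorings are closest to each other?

4 and 7

Pairwise distances:
4–5: √((0.0579·111.32)² + (0.1438·105.63)²) = √(41.543542 + 230.723766) = 16.5005 km
4–6: √((-0.1477·111.32)² + (0.1492·105.63)²) = √(270.338180 + 248.377474) = 22.7753 km
4–7: √((-0.0724·111.32)² + (0.0046·105.63)²) = √(64.956636 + 0.236097) = 8.0742 km
4–8: √((-0.0263·111.32)² + (0.1977·105.63)²) = √(8.571521 + 436.101819) = 21.0873 km
5–6: √((-0.2056·111.32)² + (0.0054·105.63)²) = √(523.832713 + 0.325358) = 22.8945 km
5–7: √((-0.1303·111.32)² + (-0.1392·105.63)²) = √(210.394909 + 216.198676) = 20.6541 km
5–8: √((-0.0842·111.32)² + (0.0539·105.63)²) = √(87.855828 + 32.415453) = 10.9668 km
6–7: √((0.0753·111.32)² + (-0.1446·105.63)²) = √(70.264563 + 233.298070) = 17.4230 km
6–8: √((0.1214·111.32)² + (0.0485·105.63)²) = √(182.634899 + 26.245693) = 14.4527 km
7–8: √((0.0461·111.32)² + (0.1931·105.63)²) = √(26.335905 + 416.043851) = 21.0328 km
Closest pair: 4–7 at 8.0742 km.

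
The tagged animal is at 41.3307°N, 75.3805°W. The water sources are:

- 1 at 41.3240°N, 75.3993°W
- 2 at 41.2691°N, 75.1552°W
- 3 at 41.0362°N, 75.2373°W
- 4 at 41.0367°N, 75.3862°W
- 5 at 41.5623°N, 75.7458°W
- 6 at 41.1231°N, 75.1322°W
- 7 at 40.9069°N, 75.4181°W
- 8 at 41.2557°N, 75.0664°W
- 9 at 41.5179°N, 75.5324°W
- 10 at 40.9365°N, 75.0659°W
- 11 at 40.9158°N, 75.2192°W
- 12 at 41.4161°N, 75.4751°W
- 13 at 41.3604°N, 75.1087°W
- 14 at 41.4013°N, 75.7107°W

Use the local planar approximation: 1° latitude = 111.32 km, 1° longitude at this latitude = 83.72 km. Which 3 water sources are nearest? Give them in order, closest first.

Distances from 41.3307°N, 75.3805°W:
1: 1.7417 km
2: 20.0699 km
3: 34.9071 km
4: 32.7316 km
5: 40.0001 km
6: 31.0838 km
7: 47.2823 km
8: 27.5900 km
9: 24.4129 km
10: 51.1797 km
11: 48.1203 km
12: 12.3735 km
13: 22.9940 km
14: 28.7398 km
Sorted: 1 (1.7417 km) < 12 (12.3735 km) < 2 (20.0699 km) < 13 (22.9940 km) < 9 (24.4129 km) < …

1, 12, 2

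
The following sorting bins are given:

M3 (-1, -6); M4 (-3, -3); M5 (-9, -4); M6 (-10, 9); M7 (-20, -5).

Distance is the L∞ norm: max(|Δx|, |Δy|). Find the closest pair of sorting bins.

M3 and M4

Pairwise distances:
M3–M4: 3
M3–M5: 8
M3–M6: 15
M3–M7: 19
M4–M5: 6
M4–M6: 12
M4–M7: 17
M5–M6: 13
M5–M7: 11
M6–M7: 14
Closest pair: M3–M4 at 3.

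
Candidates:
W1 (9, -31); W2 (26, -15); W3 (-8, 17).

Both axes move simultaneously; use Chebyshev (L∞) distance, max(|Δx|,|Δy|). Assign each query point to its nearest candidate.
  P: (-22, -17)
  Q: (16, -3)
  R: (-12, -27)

P→W1; Q→W2; R→W1

P at (-22, -17):
  W1: max(|31|, |-14|) = 31
  W2: max(|48|, |2|) = 48
  W3: max(|14|, |34|) = 34
  → nearest: W1 (31)
Q at (16, -3):
  W1: max(|-7|, |-28|) = 28
  W2: max(|10|, |-12|) = 12
  W3: max(|-24|, |20|) = 24
  → nearest: W2 (12)
R at (-12, -27):
  W1: max(|21|, |-4|) = 21
  W2: max(|38|, |12|) = 38
  W3: max(|4|, |44|) = 44
  → nearest: W1 (21)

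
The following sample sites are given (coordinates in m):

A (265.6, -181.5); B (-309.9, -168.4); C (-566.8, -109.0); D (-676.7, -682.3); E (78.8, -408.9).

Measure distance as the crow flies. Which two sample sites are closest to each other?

Pairwise distances:
A–B: 575.6 m
A–C: 835.6 m
A–D: 1067.1 m
A–E: 294.3 m
B–C: 263.7 m
B–D: 631.4 m
B–E: 457.1 m
C–D: 583.7 m
C–E: 711.9 m
D–E: 803.4 m
Closest pair: B–C at 263.7 m.

B and C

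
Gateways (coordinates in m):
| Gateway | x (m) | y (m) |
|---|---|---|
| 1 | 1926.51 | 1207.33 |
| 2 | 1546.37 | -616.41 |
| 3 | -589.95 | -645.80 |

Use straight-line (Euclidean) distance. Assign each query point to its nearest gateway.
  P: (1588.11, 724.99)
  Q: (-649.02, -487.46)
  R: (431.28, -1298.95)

P at (1588.11, 724.99):
  1: 589.21 m
  2: 1342.05 m
  3: 2573.52 m
  → nearest: 1 (589.21 m)
Q at (-649.02, -487.46):
  1: 3083.13 m
  2: 2199.17 m
  3: 169.00 m
  → nearest: 3 (169.00 m)
R at (431.28, -1298.95):
  1: 2918.42 m
  2: 1307.40 m
  3: 1212.24 m
  → nearest: 3 (1212.24 m)

P→1; Q→3; R→3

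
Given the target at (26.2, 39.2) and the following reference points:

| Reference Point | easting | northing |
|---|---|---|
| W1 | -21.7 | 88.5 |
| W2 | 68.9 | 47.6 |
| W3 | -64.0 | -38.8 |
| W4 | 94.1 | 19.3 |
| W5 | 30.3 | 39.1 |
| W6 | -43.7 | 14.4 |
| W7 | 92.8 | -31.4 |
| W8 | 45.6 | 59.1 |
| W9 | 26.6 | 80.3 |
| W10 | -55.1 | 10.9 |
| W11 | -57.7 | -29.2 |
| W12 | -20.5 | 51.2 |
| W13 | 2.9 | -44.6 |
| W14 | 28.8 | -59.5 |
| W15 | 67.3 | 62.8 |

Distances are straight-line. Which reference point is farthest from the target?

Distances from (26.2, 39.2):
W1: 68.7
W2: 43.5
W3: 119.2
W4: 70.8
W5: 4.1
W6: 74.2
W7: 97.1
W8: 27.8
W9: 41.1
W10: 86.1
W11: 108.2
W12: 48.2
W13: 87.0
W14: 98.7
W15: 47.4
Maximum: W3 at 119.2.

W3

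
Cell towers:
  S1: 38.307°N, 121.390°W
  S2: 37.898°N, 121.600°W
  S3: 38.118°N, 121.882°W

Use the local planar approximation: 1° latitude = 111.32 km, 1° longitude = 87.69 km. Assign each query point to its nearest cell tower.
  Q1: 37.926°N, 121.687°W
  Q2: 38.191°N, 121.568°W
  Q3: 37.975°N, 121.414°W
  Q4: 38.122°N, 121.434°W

Q1→S2; Q2→S1; Q3→S2; Q4→S1

Q1 at 37.926°N, 121.687°W:
  S1: 49.771 km
  S2: 8.241 km
  S3: 27.372 km
  → nearest: S2 (8.241 km)
Q2 at 38.191°N, 121.568°W:
  S1: 20.258 km
  S2: 32.737 km
  S3: 28.709 km
  → nearest: S1 (20.258 km)
Q3 at 37.975°N, 121.414°W:
  S1: 37.018 km
  S2: 18.426 km
  S3: 44.018 km
  → nearest: S2 (18.426 km)
Q4 at 38.122°N, 121.434°W:
  S1: 20.953 km
  S2: 28.874 km
  S3: 39.288 km
  → nearest: S1 (20.953 km)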